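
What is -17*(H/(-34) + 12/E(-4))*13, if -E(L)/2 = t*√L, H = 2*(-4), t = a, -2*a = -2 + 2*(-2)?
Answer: -52 - 221*I ≈ -52.0 - 221.0*I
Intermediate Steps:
a = 3 (a = -(-2 + 2*(-2))/2 = -(-2 - 4)/2 = -½*(-6) = 3)
t = 3
H = -8
E(L) = -6*√L
-17*(H/(-34) + 12/E(-4))*13 = -17*(-8/(-34) + 12/((-12*I)))*13 = -17*(-8*(-1/34) + 12/((-12*I)))*13 = -17*(4/17 + 12/((-12*I)))*13 = -17*(4/17 + 12*(I/12))*13 = -17*(4/17 + I)*13 = (-4 - 17*I)*13 = -52 - 221*I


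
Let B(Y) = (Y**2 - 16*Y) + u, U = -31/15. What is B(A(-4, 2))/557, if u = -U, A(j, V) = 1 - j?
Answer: -794/8355 ≈ -0.095033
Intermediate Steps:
U = -31/15 (U = -31*1/15 = -31/15 ≈ -2.0667)
u = 31/15 (u = -1*(-31/15) = 31/15 ≈ 2.0667)
B(Y) = 31/15 + Y**2 - 16*Y (B(Y) = (Y**2 - 16*Y) + 31/15 = 31/15 + Y**2 - 16*Y)
B(A(-4, 2))/557 = (31/15 + (1 - 1*(-4))**2 - 16*(1 - 1*(-4)))/557 = (31/15 + (1 + 4)**2 - 16*(1 + 4))*(1/557) = (31/15 + 5**2 - 16*5)*(1/557) = (31/15 + 25 - 80)*(1/557) = -794/15*1/557 = -794/8355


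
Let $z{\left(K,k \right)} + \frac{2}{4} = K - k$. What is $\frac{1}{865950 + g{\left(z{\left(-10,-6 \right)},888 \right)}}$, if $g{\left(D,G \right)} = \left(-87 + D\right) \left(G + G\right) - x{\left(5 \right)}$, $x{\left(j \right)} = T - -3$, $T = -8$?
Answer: $\frac{1}{703451} \approx 1.4216 \cdot 10^{-6}$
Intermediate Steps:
$z{\left(K,k \right)} = - \frac{1}{2} + K - k$ ($z{\left(K,k \right)} = - \frac{1}{2} + \left(K - k\right) = - \frac{1}{2} + K - k$)
$x{\left(j \right)} = -5$ ($x{\left(j \right)} = -8 - -3 = -8 + 3 = -5$)
$g{\left(D,G \right)} = 5 + 2 G \left(-87 + D\right)$ ($g{\left(D,G \right)} = \left(-87 + D\right) \left(G + G\right) - -5 = \left(-87 + D\right) 2 G + 5 = 2 G \left(-87 + D\right) + 5 = 5 + 2 G \left(-87 + D\right)$)
$\frac{1}{865950 + g{\left(z{\left(-10,-6 \right)},888 \right)}} = \frac{1}{865950 + \left(5 - 154512 + 2 \left(- \frac{1}{2} - 10 - -6\right) 888\right)} = \frac{1}{865950 + \left(5 - 154512 + 2 \left(- \frac{1}{2} - 10 + 6\right) 888\right)} = \frac{1}{865950 + \left(5 - 154512 + 2 \left(- \frac{9}{2}\right) 888\right)} = \frac{1}{865950 - 162499} = \frac{1}{703451}$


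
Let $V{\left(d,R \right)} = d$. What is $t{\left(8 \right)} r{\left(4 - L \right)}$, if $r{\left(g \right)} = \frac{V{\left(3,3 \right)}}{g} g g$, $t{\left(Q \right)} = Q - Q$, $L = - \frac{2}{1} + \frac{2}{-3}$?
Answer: $0$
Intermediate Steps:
$L = - \frac{8}{3}$ ($L = \left(-2\right) 1 + 2 \left(- \frac{1}{3}\right) = -2 - \frac{2}{3} = - \frac{8}{3} \approx -2.6667$)
$t{\left(Q \right)} = 0$
$r{\left(g \right)} = 3 g$ ($r{\left(g \right)} = \frac{3}{g} g g = 3 g$)
$t{\left(8 \right)} r{\left(4 - L \right)} = 0 \cdot 3 \left(4 - - \frac{8}{3}\right) = 0 \cdot 3 \left(4 + \frac{8}{3}\right) = 0 \cdot 3 \cdot \frac{20}{3} = 0 \cdot 20 = 0$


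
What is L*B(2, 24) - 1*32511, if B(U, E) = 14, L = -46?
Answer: -33155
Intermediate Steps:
L*B(2, 24) - 1*32511 = -46*14 - 1*32511 = -644 - 32511 = -33155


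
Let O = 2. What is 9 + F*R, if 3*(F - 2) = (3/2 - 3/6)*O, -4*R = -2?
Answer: 31/3 ≈ 10.333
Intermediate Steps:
R = ½ (R = -¼*(-2) = ½ ≈ 0.50000)
F = 8/3 (F = 2 + ((3/2 - 3/6)*2)/3 = 2 + ((3*(½) - 3*⅙)*2)/3 = 2 + ((3/2 - ½)*2)/3 = 2 + (1*2)/3 = 2 + (⅓)*2 = 2 + ⅔ = 8/3 ≈ 2.6667)
9 + F*R = 9 + (8/3)*(½) = 9 + 4/3 = 31/3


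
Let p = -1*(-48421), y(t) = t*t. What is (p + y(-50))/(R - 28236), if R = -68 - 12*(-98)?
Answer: -50921/27128 ≈ -1.8771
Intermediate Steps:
y(t) = t²
p = 48421
R = 1108 (R = -68 + 1176 = 1108)
(p + y(-50))/(R - 28236) = (48421 + (-50)²)/(1108 - 28236) = (48421 + 2500)/(-27128) = 50921*(-1/27128) = -50921/27128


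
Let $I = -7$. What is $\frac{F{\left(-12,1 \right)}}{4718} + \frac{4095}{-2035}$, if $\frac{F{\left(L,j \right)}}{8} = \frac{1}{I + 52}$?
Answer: $- \frac{86939317}{43205085} \approx -2.0122$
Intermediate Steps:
$F{\left(L,j \right)} = \frac{8}{45}$ ($F{\left(L,j \right)} = \frac{8}{-7 + 52} = \frac{8}{45}$)
$\frac{F{\left(-12,1 \right)}}{4718} + \frac{4095}{-2035} = \frac{8}{45 \cdot 4718} + \frac{4095}{-2035} = \frac{8}{45} \cdot \frac{1}{4718} + 4095 \left(- \frac{1}{2035}\right) = \frac{4}{106155} - \frac{819}{407} = - \frac{86939317}{43205085}$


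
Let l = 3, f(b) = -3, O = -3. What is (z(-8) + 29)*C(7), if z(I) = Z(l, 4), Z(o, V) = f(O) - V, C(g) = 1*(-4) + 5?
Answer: 22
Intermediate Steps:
C(g) = 1 (C(g) = -4 + 5 = 1)
Z(o, V) = -3 - V
z(I) = -7 (z(I) = -3 - 1*4 = -3 - 4 = -7)
(z(-8) + 29)*C(7) = (-7 + 29)*1 = 22*1 = 22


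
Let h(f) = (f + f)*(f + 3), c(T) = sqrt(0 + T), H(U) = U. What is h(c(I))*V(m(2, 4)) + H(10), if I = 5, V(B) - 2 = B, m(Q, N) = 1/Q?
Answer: 35 + 15*sqrt(5) ≈ 68.541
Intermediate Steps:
V(B) = 2 + B
c(T) = sqrt(T)
h(f) = 2*f*(3 + f) (h(f) = (2*f)*(3 + f) = 2*f*(3 + f))
h(c(I))*V(m(2, 4)) + H(10) = (2*sqrt(5)*(3 + sqrt(5)))*(2 + 1/2) + 10 = (2*sqrt(5)*(3 + sqrt(5)))*(5/2) + 10 = 5*sqrt(5)*(3 + sqrt(5)) + 10 = 10 + 5*sqrt(5)*(3 + sqrt(5))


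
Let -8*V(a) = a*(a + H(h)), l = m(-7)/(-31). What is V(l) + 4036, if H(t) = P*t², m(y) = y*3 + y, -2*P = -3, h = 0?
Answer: 3878498/961 ≈ 4035.9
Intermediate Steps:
P = 3/2 (P = -½*(-3) = 3/2 ≈ 1.5000)
m(y) = 4*y (m(y) = 3*y + y = 4*y)
H(t) = 3*t²/2
l = 28/31 (l = (4*(-7))/(-31) = -28*(-1/31) = 28/31 ≈ 0.90323)
V(a) = -a²/8 (V(a) = -a*(a + (3/2)*0²)/8 = -a*(a + (3/2)*0)/8 = -a*(a + 0)/8 = -a*a/8 = -a²/8)
V(l) + 4036 = -(28/31)²/8 + 4036 = -⅛*784/961 + 4036 = -98/961 + 4036 = 3878498/961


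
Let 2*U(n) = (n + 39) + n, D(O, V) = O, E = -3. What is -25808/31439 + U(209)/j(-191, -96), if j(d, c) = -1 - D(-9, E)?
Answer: 13954695/503024 ≈ 27.742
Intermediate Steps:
j(d, c) = 8 (j(d, c) = -1 - 1*(-9) = -1 + 9 = 8)
U(n) = 39/2 + n (U(n) = ((n + 39) + n)/2 = ((39 + n) + n)/2 = (39 + 2*n)/2 = 39/2 + n)
-25808/31439 + U(209)/j(-191, -96) = -25808/31439 + (39/2 + 209)/8 = -25808*1/31439 + (457/2)*(⅛) = -25808/31439 + 457/16 = 13954695/503024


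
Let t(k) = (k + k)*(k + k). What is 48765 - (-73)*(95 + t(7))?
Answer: 70008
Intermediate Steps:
t(k) = 4*k**2 (t(k) = (2*k)*(2*k) = 4*k**2)
48765 - (-73)*(95 + t(7)) = 48765 - (-73)*(95 + 4*7**2) = 48765 - (-73)*(95 + 4*49) = 48765 - (-73)*(95 + 196) = 48765 - (-73)*291 = 48765 - 1*(-21243) = 48765 + 21243 = 70008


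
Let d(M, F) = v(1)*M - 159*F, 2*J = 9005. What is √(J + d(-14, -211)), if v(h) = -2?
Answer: √152318/2 ≈ 195.14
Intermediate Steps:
J = 9005/2 (J = (½)*9005 = 9005/2 ≈ 4502.5)
d(M, F) = -159*F - 2*M (d(M, F) = -2*M - 159*F = -159*F - 2*M)
√(J + d(-14, -211)) = √(9005/2 + (-159*(-211) - 2*(-14))) = √(9005/2 + (33549 + 28)) = √(9005/2 + 33577) = √(76159/2) = √152318/2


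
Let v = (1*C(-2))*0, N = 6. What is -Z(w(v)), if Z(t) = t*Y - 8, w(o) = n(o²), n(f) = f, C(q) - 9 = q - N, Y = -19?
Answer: 8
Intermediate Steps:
C(q) = 3 + q (C(q) = 9 + (q - 1*6) = 9 + (q - 6) = 9 + (-6 + q) = 3 + q)
v = 0 (v = (1*(3 - 2))*0 = (1*1)*0 = 1*0 = 0)
w(o) = o²
Z(t) = -8 - 19*t (Z(t) = t*(-19) - 8 = -19*t - 8 = -8 - 19*t)
-Z(w(v)) = -(-8 - 19*0²) = -(-8 - 19*0) = -(-8 + 0) = -1*(-8) = 8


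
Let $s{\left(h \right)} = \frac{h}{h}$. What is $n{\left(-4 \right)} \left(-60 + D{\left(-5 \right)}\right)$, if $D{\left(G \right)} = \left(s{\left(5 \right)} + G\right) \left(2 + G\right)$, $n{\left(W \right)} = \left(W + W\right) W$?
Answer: $-1536$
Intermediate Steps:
$s{\left(h \right)} = 1$
$n{\left(W \right)} = 2 W^{2}$ ($n{\left(W \right)} = 2 W W = 2 W^{2}$)
$D{\left(G \right)} = \left(1 + G\right) \left(2 + G\right)$
$n{\left(-4 \right)} \left(-60 + D{\left(-5 \right)}\right) = 2 \left(-4\right)^{2} \left(-60 + \left(2 + \left(-5\right)^{2} + 3 \left(-5\right)\right)\right) = 2 \cdot 16 \left(-60 + \left(2 + 25 - 15\right)\right) = 32 \left(-60 + 12\right) = 32 \left(-48\right) = -1536$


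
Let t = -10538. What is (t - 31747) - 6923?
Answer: -49208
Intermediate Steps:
(t - 31747) - 6923 = (-10538 - 31747) - 6923 = -42285 - 6923 = -49208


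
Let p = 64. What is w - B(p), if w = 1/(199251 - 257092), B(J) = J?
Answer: -3701825/57841 ≈ -64.000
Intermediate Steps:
w = -1/57841 (w = 1/(-57841) = -1/57841 ≈ -1.7289e-5)
w - B(p) = -1/57841 - 1*64 = -1/57841 - 64 = -3701825/57841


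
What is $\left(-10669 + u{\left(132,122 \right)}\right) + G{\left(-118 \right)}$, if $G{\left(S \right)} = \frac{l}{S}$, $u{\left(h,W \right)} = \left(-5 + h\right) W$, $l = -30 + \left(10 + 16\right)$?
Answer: $\frac{284677}{59} \approx 4825.0$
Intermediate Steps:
$l = -4$ ($l = -30 + 26 = -4$)
$u{\left(h,W \right)} = W \left(-5 + h\right)$
$G{\left(S \right)} = - \frac{4}{S}$
$\left(-10669 + u{\left(132,122 \right)}\right) + G{\left(-118 \right)} = \left(-10669 + 122 \left(-5 + 132\right)\right) - \frac{4}{-118} = \left(-10669 + 122 \cdot 127\right) - - \frac{2}{59} = \left(-10669 + 15494\right) + \frac{2}{59} = 4825 + \frac{2}{59} = \frac{284677}{59}$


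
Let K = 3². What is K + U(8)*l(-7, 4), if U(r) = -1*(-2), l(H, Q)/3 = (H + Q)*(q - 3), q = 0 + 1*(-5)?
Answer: 153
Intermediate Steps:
q = -5 (q = 0 - 5 = -5)
K = 9
l(H, Q) = -24*H - 24*Q (l(H, Q) = 3*((H + Q)*(-5 - 3)) = 3*((H + Q)*(-8)) = 3*(-8*H - 8*Q) = -24*H - 24*Q)
U(r) = 2
K + U(8)*l(-7, 4) = 9 + 2*(-24*(-7) - 24*4) = 9 + 2*(168 - 96) = 9 + 2*72 = 9 + 144 = 153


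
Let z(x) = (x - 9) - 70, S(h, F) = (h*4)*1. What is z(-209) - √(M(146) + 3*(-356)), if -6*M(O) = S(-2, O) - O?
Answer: -288 - I*√9381/3 ≈ -288.0 - 32.285*I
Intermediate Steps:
S(h, F) = 4*h (S(h, F) = (4*h)*1 = 4*h)
z(x) = -79 + x (z(x) = (-9 + x) - 70 = -79 + x)
M(O) = 4/3 + O/6 (M(O) = -(4*(-2) - O)/6 = -(-8 - O)/6 = 4/3 + O/6)
z(-209) - √(M(146) + 3*(-356)) = (-79 - 209) - √((4/3 + (⅙)*146) + 3*(-356)) = -288 - √((4/3 + 73/3) - 1068) = -288 - √(77/3 - 1068) = -288 - √(-3127/3) = -288 - I*√9381/3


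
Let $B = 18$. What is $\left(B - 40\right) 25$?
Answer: $-550$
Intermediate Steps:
$\left(B - 40\right) 25 = \left(18 - 40\right) 25 = \left(-22\right) 25 = -550$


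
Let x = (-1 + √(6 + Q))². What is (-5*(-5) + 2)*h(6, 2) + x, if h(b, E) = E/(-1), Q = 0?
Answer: -54 + (1 - √6)² ≈ -51.899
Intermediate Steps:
h(b, E) = -E (h(b, E) = E*(-1) = -E)
x = (-1 + √6)² (x = (-1 + √(6 + 0))² = (-1 + √6)² ≈ 2.1010)
(-5*(-5) + 2)*h(6, 2) + x = (-5*(-5) + 2)*(-1*2) + (1 - √6)² = (25 + 2)*(-2) + (1 - √6)² = 27*(-2) + (1 - √6)² = -54 + (1 - √6)²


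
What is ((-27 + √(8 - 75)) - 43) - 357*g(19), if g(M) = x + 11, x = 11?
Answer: -7924 + I*√67 ≈ -7924.0 + 8.1853*I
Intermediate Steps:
g(M) = 22 (g(M) = 11 + 11 = 22)
((-27 + √(8 - 75)) - 43) - 357*g(19) = ((-27 + √(8 - 75)) - 43) - 357*22 = ((-27 + √(-67)) - 43) - 7854 = ((-27 + I*√67) - 43) - 7854 = (-70 + I*√67) - 7854 = -7924 + I*√67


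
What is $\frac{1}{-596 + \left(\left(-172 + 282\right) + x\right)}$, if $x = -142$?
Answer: $- \frac{1}{628} \approx -0.0015924$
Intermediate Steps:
$\frac{1}{-596 + \left(\left(-172 + 282\right) + x\right)} = \frac{1}{-596 + \left(\left(-172 + 282\right) - 142\right)} = \frac{1}{-596 + \left(110 - 142\right)} = \frac{1}{-596 - 32} = \frac{1}{-628} = - \frac{1}{628}$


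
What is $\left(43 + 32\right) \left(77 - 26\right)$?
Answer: $3825$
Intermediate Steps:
$\left(43 + 32\right) \left(77 - 26\right) = 75 \left(77 - 26\right) = 75 \cdot 51 = 3825$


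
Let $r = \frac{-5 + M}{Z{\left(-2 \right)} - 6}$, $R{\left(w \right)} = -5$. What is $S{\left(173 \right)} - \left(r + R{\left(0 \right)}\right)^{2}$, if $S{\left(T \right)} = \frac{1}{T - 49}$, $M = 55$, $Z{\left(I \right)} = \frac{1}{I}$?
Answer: $- \frac{3375731}{20956} \approx -161.09$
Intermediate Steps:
$r = - \frac{100}{13}$ ($r = \frac{-5 + 55}{\frac{1}{-2} - 6} = \frac{50}{- \frac{1}{2} - 6} = \frac{50}{- \frac{13}{2}} = 50 \left(- \frac{2}{13}\right) = - \frac{100}{13} \approx -7.6923$)
$S{\left(T \right)} = \frac{1}{-49 + T}$
$S{\left(173 \right)} - \left(r + R{\left(0 \right)}\right)^{2} = \frac{1}{-49 + 173} - \left(- \frac{100}{13} - 5\right)^{2} = \frac{1}{124} - \left(- \frac{165}{13}\right)^{2} = \frac{1}{124} - \frac{27225}{169} = - \frac{3375731}{20956}$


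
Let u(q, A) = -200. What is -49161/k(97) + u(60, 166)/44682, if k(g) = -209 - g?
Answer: 40676863/253198 ≈ 160.65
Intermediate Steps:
-49161/k(97) + u(60, 166)/44682 = -49161/(-209 - 1*97) - 200/44682 = -49161/(-209 - 97) - 200*1/44682 = -49161/(-306) - 100/22341 = -49161*(-1/306) - 100/22341 = 16387/102 - 100/22341 = 40676863/253198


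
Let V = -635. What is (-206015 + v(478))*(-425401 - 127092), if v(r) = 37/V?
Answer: 72276892268066/635 ≈ 1.1382e+11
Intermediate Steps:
v(r) = -37/635 (v(r) = 37/(-635) = 37*(-1/635) = -37/635)
(-206015 + v(478))*(-425401 - 127092) = (-206015 - 37/635)*(-425401 - 127092) = -130819562/635*(-552493) = 72276892268066/635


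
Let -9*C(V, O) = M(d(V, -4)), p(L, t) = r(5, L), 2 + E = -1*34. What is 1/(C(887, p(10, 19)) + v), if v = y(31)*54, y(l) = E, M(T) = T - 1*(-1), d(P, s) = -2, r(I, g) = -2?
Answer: -9/17495 ≈ -0.00051443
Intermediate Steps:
E = -36 (E = -2 - 1*34 = -2 - 34 = -36)
p(L, t) = -2
M(T) = 1 + T (M(T) = T + 1 = 1 + T)
y(l) = -36
C(V, O) = 1/9 (C(V, O) = -(1 - 2)/9 = -1/9*(-1) = 1/9)
v = -1944 (v = -36*54 = -1944)
1/(C(887, p(10, 19)) + v) = 1/(1/9 - 1944) = 1/(-17495/9) = -9/17495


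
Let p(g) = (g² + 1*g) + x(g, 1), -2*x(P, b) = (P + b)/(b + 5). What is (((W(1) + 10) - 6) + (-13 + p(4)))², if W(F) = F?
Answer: 19321/144 ≈ 134.17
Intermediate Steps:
x(P, b) = -(P + b)/(2*(5 + b)) (x(P, b) = -(P + b)/(2*(b + 5)) = -(P + b)/(2*(5 + b)))
p(g) = -1/12 + g² + 11*g/12 (p(g) = (g² + 1*g) + (-g - 1*1)/(2*(5 + 1)) = (g² + g) + (½)*(-g - 1)/6 = (g + g²) + (½)*(⅙)*(-1 - g) = (g + g²) + (-1/12 - g/12) = -1/12 + g² + 11*g/12)
(((W(1) + 10) - 6) + (-13 + p(4)))² = (((1 + 10) - 6) + (-13 + (-1/12 + 4² + (11/12)*4)))² = ((11 - 6) + (-13 + (-1/12 + 16 + 11/3)))² = (5 + (-13 + 235/12))² = (5 + 79/12)² = (139/12)² = 19321/144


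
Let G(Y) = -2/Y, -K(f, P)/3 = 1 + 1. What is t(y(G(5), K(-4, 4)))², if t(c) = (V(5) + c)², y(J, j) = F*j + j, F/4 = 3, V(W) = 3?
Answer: 31640625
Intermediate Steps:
K(f, P) = -6 (K(f, P) = -3*(1 + 1) = -3*2 = -6)
F = 12 (F = 4*3 = 12)
y(J, j) = 13*j (y(J, j) = 12*j + j = 13*j)
t(c) = (3 + c)²
t(y(G(5), K(-4, 4)))² = ((3 + 13*(-6))²)² = ((3 - 78)²)² = ((-75)²)² = 5625² = 31640625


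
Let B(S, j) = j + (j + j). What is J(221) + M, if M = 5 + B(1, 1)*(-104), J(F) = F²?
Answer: 48534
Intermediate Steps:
B(S, j) = 3*j (B(S, j) = j + 2*j = 3*j)
M = -307 (M = 5 + (3*1)*(-104) = 5 + 3*(-104) = 5 - 312 = -307)
J(221) + M = 221² - 307 = 48841 - 307 = 48534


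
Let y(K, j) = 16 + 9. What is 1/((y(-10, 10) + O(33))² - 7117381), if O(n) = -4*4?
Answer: -1/7117300 ≈ -1.4050e-7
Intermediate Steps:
y(K, j) = 25
O(n) = -16
1/((y(-10, 10) + O(33))² - 7117381) = 1/((25 - 16)² - 7117381) = 1/(9² - 7117381) = 1/(81 - 7117381) = 1/(-7117300) = -1/7117300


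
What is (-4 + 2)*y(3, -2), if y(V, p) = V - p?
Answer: -10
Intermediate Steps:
(-4 + 2)*y(3, -2) = (-4 + 2)*(3 - 1*(-2)) = -2*(3 + 2) = -2*5 = -10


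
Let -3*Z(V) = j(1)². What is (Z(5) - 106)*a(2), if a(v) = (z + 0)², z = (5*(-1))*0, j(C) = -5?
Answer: 0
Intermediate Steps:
z = 0 (z = -5*0 = 0)
Z(V) = -25/3 (Z(V) = -⅓*(-5)² = -⅓*25 = -25/3)
a(v) = 0 (a(v) = (0 + 0)² = 0² = 0)
(Z(5) - 106)*a(2) = (-25/3 - 106)*0 = -343/3*0 = 0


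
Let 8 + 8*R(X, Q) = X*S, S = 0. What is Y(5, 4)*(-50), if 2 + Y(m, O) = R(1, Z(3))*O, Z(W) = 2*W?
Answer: 300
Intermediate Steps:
R(X, Q) = -1 (R(X, Q) = -1 + (X*0)/8 = -1 + (⅛)*0 = -1 + 0 = -1)
Y(m, O) = -2 - O
Y(5, 4)*(-50) = (-2 - 1*4)*(-50) = (-2 - 4)*(-50) = -6*(-50) = 300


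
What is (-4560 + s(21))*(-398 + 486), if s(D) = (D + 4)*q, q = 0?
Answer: -401280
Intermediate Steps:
s(D) = 0 (s(D) = (D + 4)*0 = (4 + D)*0 = 0)
(-4560 + s(21))*(-398 + 486) = (-4560 + 0)*(-398 + 486) = -4560*88 = -401280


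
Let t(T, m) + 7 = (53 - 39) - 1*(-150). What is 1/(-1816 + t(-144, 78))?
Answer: -1/1659 ≈ -0.00060277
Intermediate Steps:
t(T, m) = 157 (t(T, m) = -7 + ((53 - 39) - 1*(-150)) = -7 + (14 + 150) = -7 + 164 = 157)
1/(-1816 + t(-144, 78)) = 1/(-1816 + 157) = 1/(-1659) = -1/1659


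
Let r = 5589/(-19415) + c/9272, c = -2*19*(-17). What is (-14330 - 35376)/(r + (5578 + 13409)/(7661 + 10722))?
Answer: -4328649524129480/70944565457 ≈ -61015.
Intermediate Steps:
c = 646 (c = -38*(-17) = 646)
r = -1033661/4737260 (r = 5589/(-19415) + 646/9272 = 5589*(-1/19415) + 646*(1/9272) = -5589/19415 + 17/244 = -1033661/4737260 ≈ -0.21820)
(-14330 - 35376)/(r + (5578 + 13409)/(7661 + 10722)) = (-14330 - 35376)/(-1033661/4737260 + (5578 + 13409)/(7661 + 10722)) = -49706/(-1033661/4737260 + 18987/18383) = -49706/70944565457/87085050580 = -49706*87085050580/70944565457 = -4328649524129480/70944565457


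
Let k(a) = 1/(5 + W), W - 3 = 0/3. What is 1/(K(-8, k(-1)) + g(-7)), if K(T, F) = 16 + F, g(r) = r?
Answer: 8/73 ≈ 0.10959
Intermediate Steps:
W = 3 (W = 3 + 0/3 = 3 + 0*(1/3) = 3 + 0 = 3)
k(a) = 1/8 (k(a) = 1/(5 + 3) = 1/8)
1/(K(-8, k(-1)) + g(-7)) = 1/((16 + 1/8) - 7) = 1/(129/8 - 7) = 1/(73/8) = 8/73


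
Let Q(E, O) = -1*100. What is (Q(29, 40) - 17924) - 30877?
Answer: -48901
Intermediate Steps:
Q(E, O) = -100
(Q(29, 40) - 17924) - 30877 = (-100 - 17924) - 30877 = -18024 - 30877 = -48901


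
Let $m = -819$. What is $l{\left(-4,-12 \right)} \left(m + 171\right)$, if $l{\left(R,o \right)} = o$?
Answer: $7776$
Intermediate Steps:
$l{\left(-4,-12 \right)} \left(m + 171\right) = - 12 \left(-819 + 171\right) = \left(-12\right) \left(-648\right) = 7776$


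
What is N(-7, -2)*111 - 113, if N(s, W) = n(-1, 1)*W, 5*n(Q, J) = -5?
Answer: 109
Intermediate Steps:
n(Q, J) = -1 (n(Q, J) = (⅕)*(-5) = -1)
N(s, W) = -W
N(-7, -2)*111 - 113 = -1*(-2)*111 - 113 = 2*111 - 113 = 222 - 113 = 109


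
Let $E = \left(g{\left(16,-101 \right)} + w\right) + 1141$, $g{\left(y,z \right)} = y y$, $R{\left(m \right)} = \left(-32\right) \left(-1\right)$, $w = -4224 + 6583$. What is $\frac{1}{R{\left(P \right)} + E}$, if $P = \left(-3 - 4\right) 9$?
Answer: $\frac{1}{3788} \approx 0.00026399$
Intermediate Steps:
$P = -63$ ($P = \left(-7\right) 9 = -63$)
$w = 2359$
$R{\left(m \right)} = 32$
$g{\left(y,z \right)} = y^{2}$
$E = 3756$ ($E = \left(16^{2} + 2359\right) + 1141 = \left(256 + 2359\right) + 1141 = 2615 + 1141 = 3756$)
$\frac{1}{R{\left(P \right)} + E} = \frac{1}{32 + 3756} = \frac{1}{3788}$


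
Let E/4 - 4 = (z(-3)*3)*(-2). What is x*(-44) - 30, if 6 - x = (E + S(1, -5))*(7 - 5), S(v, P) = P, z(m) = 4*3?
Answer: -24670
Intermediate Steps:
z(m) = 12
E = -272 (E = 16 + 4*((12*3)*(-2)) = 16 + 4*(36*(-2)) = 16 + 4*(-72) = 16 - 288 = -272)
x = 560 (x = 6 - (-272 - 5)*(7 - 5) = 6 - (-277)*2 = 6 - 1*(-554) = 6 + 554 = 560)
x*(-44) - 30 = 560*(-44) - 30 = -24640 - 30 = -24670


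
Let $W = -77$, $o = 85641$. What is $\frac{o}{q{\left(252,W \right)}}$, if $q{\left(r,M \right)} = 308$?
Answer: $\frac{85641}{308} \approx 278.06$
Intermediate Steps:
$\frac{o}{q{\left(252,W \right)}} = \frac{85641}{308}$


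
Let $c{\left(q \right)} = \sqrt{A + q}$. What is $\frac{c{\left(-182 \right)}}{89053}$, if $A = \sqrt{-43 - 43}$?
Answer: $\frac{\sqrt{-182 + i \sqrt{86}}}{89053} \approx 3.8583 \cdot 10^{-6} + 0.00015154 i$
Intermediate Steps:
$A = i \sqrt{86}$ ($A = \sqrt{-86} = i \sqrt{86} \approx 9.2736 i$)
$c{\left(q \right)} = \sqrt{q + i \sqrt{86}}$ ($c{\left(q \right)} = \sqrt{i \sqrt{86} + q} = \sqrt{q + i \sqrt{86}}$)
$\frac{c{\left(-182 \right)}}{89053} = \frac{\sqrt{-182 + i \sqrt{86}}}{89053}$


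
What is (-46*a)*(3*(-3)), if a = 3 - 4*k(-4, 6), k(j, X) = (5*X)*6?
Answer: -296838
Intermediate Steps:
k(j, X) = 30*X
a = -717 (a = 3 - 120*6 = 3 - 4*180 = 3 - 720 = -717)
(-46*a)*(3*(-3)) = (-46*(-717))*(3*(-3)) = 32982*(-9) = -296838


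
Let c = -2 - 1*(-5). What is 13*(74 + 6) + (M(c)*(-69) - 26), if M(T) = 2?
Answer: 876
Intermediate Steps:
c = 3 (c = -2 + 5 = 3)
13*(74 + 6) + (M(c)*(-69) - 26) = 13*(74 + 6) + (2*(-69) - 26) = 13*80 + (-138 - 26) = 1040 - 164 = 876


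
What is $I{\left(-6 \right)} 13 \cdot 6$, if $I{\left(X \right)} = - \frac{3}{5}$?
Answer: $- \frac{234}{5} \approx -46.8$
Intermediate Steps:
$I{\left(X \right)} = - \frac{3}{5}$ ($I{\left(X \right)} = \left(-3\right) \frac{1}{5} = - \frac{3}{5}$)
$I{\left(-6 \right)} 13 \cdot 6 = \left(- \frac{3}{5}\right) 13 \cdot 6 = \left(- \frac{39}{5}\right) 6 = - \frac{234}{5}$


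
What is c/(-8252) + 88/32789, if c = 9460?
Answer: -77364441/67643707 ≈ -1.1437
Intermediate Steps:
c/(-8252) + 88/32789 = 9460/(-8252) + 88/32789 = 9460*(-1/8252) + 88*(1/32789) = -2365/2063 + 88/32789 = -77364441/67643707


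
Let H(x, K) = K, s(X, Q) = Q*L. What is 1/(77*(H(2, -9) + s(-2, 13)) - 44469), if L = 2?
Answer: -1/43160 ≈ -2.3170e-5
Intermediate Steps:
s(X, Q) = 2*Q (s(X, Q) = Q*2 = 2*Q)
1/(77*(H(2, -9) + s(-2, 13)) - 44469) = 1/(77*(-9 + 2*13) - 44469) = 1/(77*(-9 + 26) - 44469) = 1/(77*17 - 44469) = 1/(1309 - 44469) = 1/(-43160) = -1/43160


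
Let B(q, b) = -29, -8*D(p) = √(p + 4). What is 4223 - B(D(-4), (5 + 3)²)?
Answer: 4252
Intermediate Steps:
D(p) = -√(4 + p)/8 (D(p) = -√(p + 4)/8 = -√(4 + p)/8)
4223 - B(D(-4), (5 + 3)²) = 4223 - 1*(-29) = 4223 + 29 = 4252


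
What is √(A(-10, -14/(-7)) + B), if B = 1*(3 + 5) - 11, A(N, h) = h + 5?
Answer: 2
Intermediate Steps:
A(N, h) = 5 + h
B = -3 (B = 1*8 - 11 = 8 - 11 = -3)
√(A(-10, -14/(-7)) + B) = √((5 - 14/(-7)) - 3) = √((5 - 14*(-⅐)) - 3) = √((5 + 2) - 3) = √(7 - 3) = √4 = 2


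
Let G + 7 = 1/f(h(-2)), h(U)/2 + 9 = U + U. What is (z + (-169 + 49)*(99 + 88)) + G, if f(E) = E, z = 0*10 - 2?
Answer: -583675/26 ≈ -22449.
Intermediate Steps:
h(U) = -18 + 4*U (h(U) = -18 + 2*(U + U) = -18 + 2*(2*U) = -18 + 4*U)
z = -2 (z = 0 - 2 = -2)
G = -183/26 (G = -7 + 1/(-18 + 4*(-2)) = -7 + 1/(-18 - 8) = -7 + 1/(-26) = -7 - 1/26 = -183/26 ≈ -7.0385)
(z + (-169 + 49)*(99 + 88)) + G = (-2 + (-169 + 49)*(99 + 88)) - 183/26 = (-2 - 120*187) - 183/26 = (-2 - 22440) - 183/26 = -22442 - 183/26 = -583675/26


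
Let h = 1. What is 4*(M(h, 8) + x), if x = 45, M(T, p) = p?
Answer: 212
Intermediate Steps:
4*(M(h, 8) + x) = 4*(8 + 45) = 4*53 = 212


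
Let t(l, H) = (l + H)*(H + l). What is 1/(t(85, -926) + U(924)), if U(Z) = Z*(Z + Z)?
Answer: 1/2414833 ≈ 4.1411e-7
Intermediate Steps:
t(l, H) = (H + l)² (t(l, H) = (H + l)*(H + l) = (H + l)²)
U(Z) = 2*Z² (U(Z) = Z*(2*Z) = 2*Z²)
1/(t(85, -926) + U(924)) = 1/((-926 + 85)² + 2*924²) = 1/((-841)² + 2*853776) = 1/(707281 + 1707552) = 1/2414833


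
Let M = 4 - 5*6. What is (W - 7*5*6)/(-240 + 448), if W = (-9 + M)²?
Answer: 1015/208 ≈ 4.8798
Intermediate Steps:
M = -26 (M = 4 - 30 = -26)
W = 1225 (W = (-9 - 26)² = (-35)² = 1225)
(W - 7*5*6)/(-240 + 448) = (1225 - 7*5*6)/(-240 + 448) = (1225 - 35*6)/208 = (1225 - 210)*(1/208) = 1015*(1/208) = 1015/208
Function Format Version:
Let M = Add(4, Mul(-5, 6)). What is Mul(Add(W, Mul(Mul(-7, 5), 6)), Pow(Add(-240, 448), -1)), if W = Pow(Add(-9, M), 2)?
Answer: Rational(1015, 208) ≈ 4.8798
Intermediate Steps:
M = -26 (M = Add(4, -30) = -26)
W = 1225 (W = Pow(Add(-9, -26), 2) = Pow(-35, 2) = 1225)
Mul(Add(W, Mul(Mul(-7, 5), 6)), Pow(Add(-240, 448), -1)) = Mul(Add(1225, Mul(Mul(-7, 5), 6)), Pow(Add(-240, 448), -1)) = Mul(Add(1225, Mul(-35, 6)), Pow(208, -1)) = Mul(Add(1225, -210), Rational(1, 208)) = Mul(1015, Rational(1, 208)) = Rational(1015, 208)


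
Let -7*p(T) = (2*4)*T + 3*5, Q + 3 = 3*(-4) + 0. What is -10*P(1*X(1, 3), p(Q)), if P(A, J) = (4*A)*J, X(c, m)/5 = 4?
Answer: -12000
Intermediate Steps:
X(c, m) = 20 (X(c, m) = 5*4 = 20)
Q = -15 (Q = -3 + (3*(-4) + 0) = -3 + (-12 + 0) = -3 - 12 = -15)
p(T) = -15/7 - 8*T/7 (p(T) = -((2*4)*T + 3*5)/7 = -(8*T + 15)/7 = -(15 + 8*T)/7 = -15/7 - 8*T/7)
P(A, J) = 4*A*J
-10*P(1*X(1, 3), p(Q)) = -40*1*20*(-15/7 - 8/7*(-15)) = -40*20*(-15/7 + 120/7) = -40*20*15 = -10*1200 = -12000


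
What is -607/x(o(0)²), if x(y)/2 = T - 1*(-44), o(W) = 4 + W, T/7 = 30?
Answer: -607/508 ≈ -1.1949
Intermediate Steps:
T = 210 (T = 7*30 = 210)
x(y) = 508 (x(y) = 2*(210 - 1*(-44)) = 2*(210 + 44) = 2*254 = 508)
-607/x(o(0)²) = -607/508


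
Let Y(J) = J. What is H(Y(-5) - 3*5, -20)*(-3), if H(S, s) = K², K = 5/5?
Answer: -3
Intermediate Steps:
K = 1 (K = 5*(⅕) = 1)
H(S, s) = 1 (H(S, s) = 1² = 1)
H(Y(-5) - 3*5, -20)*(-3) = 1*(-3) = -3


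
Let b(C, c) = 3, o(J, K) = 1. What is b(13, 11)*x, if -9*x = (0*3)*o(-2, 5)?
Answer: 0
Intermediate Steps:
x = 0 (x = -0*3/9 = -0 = -1/9*0 = 0)
b(13, 11)*x = 3*0 = 0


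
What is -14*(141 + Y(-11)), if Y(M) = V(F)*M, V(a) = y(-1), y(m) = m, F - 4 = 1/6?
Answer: -2128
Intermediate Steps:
F = 25/6 (F = 4 + 1/6 = 4 + ⅙ = 25/6 ≈ 4.1667)
V(a) = -1
Y(M) = -M
-14*(141 + Y(-11)) = -14*(141 - 1*(-11)) = -14*(141 + 11) = -14*152 = -2128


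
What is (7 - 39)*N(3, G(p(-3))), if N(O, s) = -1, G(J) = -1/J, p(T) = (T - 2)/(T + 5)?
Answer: 32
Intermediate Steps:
p(T) = (-2 + T)/(5 + T)
(7 - 39)*N(3, G(p(-3))) = (7 - 39)*(-1) = -32*(-1) = 32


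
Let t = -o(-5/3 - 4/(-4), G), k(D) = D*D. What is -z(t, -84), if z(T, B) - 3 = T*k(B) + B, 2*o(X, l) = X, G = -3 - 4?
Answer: -2271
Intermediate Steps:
k(D) = D²
G = -7
o(X, l) = X/2
t = ⅓ (t = -(-5/3 - 4/(-4))/2 = -(-5*⅓ - 4*(-¼))/2 = -(-5/3 + 1)/2 = -(-2)/(2*3) = -1*(-⅓) = ⅓ ≈ 0.33333)
z(T, B) = 3 + B + T*B² (z(T, B) = 3 + (T*B² + B) = 3 + (B + T*B²) = 3 + B + T*B²)
-z(t, -84) = -(3 - 84 + (⅓)*(-84)²) = -(3 - 84 + (⅓)*7056) = -(3 - 84 + 2352) = -1*2271 = -2271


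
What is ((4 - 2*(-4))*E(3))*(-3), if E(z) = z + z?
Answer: -216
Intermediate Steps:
E(z) = 2*z
((4 - 2*(-4))*E(3))*(-3) = ((4 - 2*(-4))*(2*3))*(-3) = ((4 + 8)*6)*(-3) = (12*6)*(-3) = 72*(-3) = -216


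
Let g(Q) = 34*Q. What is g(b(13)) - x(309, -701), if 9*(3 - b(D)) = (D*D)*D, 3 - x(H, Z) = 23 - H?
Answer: -76381/9 ≈ -8486.8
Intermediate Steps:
x(H, Z) = -20 + H (x(H, Z) = 3 - (23 - H) = 3 + (-23 + H) = -20 + H)
b(D) = 3 - D**3/9 (b(D) = 3 - D*D*D/9 = 3 - D**2*D/9 = 3 - D**3/9)
g(b(13)) - x(309, -701) = 34*(3 - 1/9*13**3) - (-20 + 309) = 34*(3 - 1/9*2197) - 1*289 = 34*(3 - 2197/9) - 289 = 34*(-2170/9) - 289 = -73780/9 - 289 = -76381/9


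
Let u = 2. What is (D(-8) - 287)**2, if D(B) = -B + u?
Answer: 76729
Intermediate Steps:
D(B) = 2 - B (D(B) = -B + 2 = 2 - B)
(D(-8) - 287)**2 = ((2 - 1*(-8)) - 287)**2 = ((2 + 8) - 287)**2 = (10 - 287)**2 = (-277)**2 = 76729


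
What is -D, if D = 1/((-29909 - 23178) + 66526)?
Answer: -1/13439 ≈ -7.4410e-5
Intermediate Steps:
D = 1/13439 (D = 1/(-53087 + 66526) = 1/13439 ≈ 7.4410e-5)
-D = -1*1/13439 = -1/13439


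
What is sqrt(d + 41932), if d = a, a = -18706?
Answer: 7*sqrt(474) ≈ 152.40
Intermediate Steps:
d = -18706
sqrt(d + 41932) = sqrt(-18706 + 41932) = sqrt(23226) = 7*sqrt(474)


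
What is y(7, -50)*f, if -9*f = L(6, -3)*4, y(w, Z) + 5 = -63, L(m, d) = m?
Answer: 544/3 ≈ 181.33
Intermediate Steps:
y(w, Z) = -68 (y(w, Z) = -5 - 63 = -68)
f = -8/3 (f = -2*4/3 = -⅑*24 = -8/3 ≈ -2.6667)
y(7, -50)*f = -68*(-8/3) = 544/3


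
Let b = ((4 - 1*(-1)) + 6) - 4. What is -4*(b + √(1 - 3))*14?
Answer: -392 - 56*I*√2 ≈ -392.0 - 79.196*I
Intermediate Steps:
b = 7 (b = ((4 + 1) + 6) - 4 = (5 + 6) - 4 = 11 - 4 = 7)
-4*(b + √(1 - 3))*14 = -4*(7 + √(1 - 3))*14 = -4*(7 + √(-2))*14 = -4*(7 + I*√2)*14 = (-28 - 4*I*√2)*14 = -392 - 56*I*√2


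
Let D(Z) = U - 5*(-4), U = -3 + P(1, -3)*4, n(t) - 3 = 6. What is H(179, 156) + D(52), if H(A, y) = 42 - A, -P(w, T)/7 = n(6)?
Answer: -372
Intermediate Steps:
n(t) = 9 (n(t) = 3 + 6 = 9)
P(w, T) = -63 (P(w, T) = -7*9 = -63)
U = -255 (U = -3 - 63*4 = -3 - 252 = -255)
D(Z) = -235 (D(Z) = -255 - 5*(-4) = -255 + 20 = -235)
H(179, 156) + D(52) = (42 - 1*179) - 235 = (42 - 179) - 235 = -137 - 235 = -372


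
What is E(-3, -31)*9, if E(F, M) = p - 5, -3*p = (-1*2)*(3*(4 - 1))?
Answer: 9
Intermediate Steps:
p = 6 (p = -(-1*2)*3*(4 - 1)/3 = -(-2)*3*3/3 = -(-2)*9/3 = -⅓*(-18) = 6)
E(F, M) = 1 (E(F, M) = 6 - 5 = 1)
E(-3, -31)*9 = 1*9 = 9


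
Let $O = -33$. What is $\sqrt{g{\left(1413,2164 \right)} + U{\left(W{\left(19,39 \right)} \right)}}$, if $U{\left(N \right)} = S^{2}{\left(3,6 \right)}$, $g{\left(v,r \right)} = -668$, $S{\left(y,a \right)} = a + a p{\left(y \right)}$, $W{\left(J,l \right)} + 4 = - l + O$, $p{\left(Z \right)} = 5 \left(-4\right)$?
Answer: $2 \sqrt{3082} \approx 111.03$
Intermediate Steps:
$p{\left(Z \right)} = -20$
$W{\left(J,l \right)} = -37 - l$ ($W{\left(J,l \right)} = -4 - \left(33 + l\right) = -37 - l$)
$S{\left(y,a \right)} = - 19 a$ ($S{\left(y,a \right)} = a + a \left(-20\right) = a - 20 a = - 19 a$)
$U{\left(N \right)} = 12996$ ($U{\left(N \right)} = \left(\left(-19\right) 6\right)^{2} = \left(-114\right)^{2} = 12996$)
$\sqrt{g{\left(1413,2164 \right)} + U{\left(W{\left(19,39 \right)} \right)}} = \sqrt{-668 + 12996} = \sqrt{12328} = 2 \sqrt{3082}$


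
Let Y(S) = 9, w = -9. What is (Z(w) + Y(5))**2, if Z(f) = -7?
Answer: 4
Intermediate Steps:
(Z(w) + Y(5))**2 = (-7 + 9)**2 = 2**2 = 4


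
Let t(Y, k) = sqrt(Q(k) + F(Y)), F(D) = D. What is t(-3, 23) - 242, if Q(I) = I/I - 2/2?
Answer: -242 + I*sqrt(3) ≈ -242.0 + 1.732*I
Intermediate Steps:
Q(I) = 0 (Q(I) = 1 - 2*1/2 = 1 - 1 = 0)
t(Y, k) = sqrt(Y) (t(Y, k) = sqrt(0 + Y) = sqrt(Y))
t(-3, 23) - 242 = sqrt(-3) - 242 = I*sqrt(3) - 242 = -242 + I*sqrt(3)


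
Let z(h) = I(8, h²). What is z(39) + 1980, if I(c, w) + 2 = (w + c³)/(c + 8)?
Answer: 33681/16 ≈ 2105.1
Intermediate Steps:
I(c, w) = -2 + (w + c³)/(8 + c) (I(c, w) = -2 + (w + c³)/(c + 8) = -2 + (w + c³)/(8 + c))
z(h) = 30 + h²/16 (z(h) = (-16 + h² + 8³ - 2*8)/(8 + 8) = (-16 + h² + 512 - 16)/16 = (480 + h²)/16 = 30 + h²/16)
z(39) + 1980 = (30 + (1/16)*39²) + 1980 = (30 + (1/16)*1521) + 1980 = (30 + 1521/16) + 1980 = 2001/16 + 1980 = 33681/16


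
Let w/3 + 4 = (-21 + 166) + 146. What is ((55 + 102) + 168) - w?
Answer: -536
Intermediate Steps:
w = 861 (w = -12 + 3*((-21 + 166) + 146) = -12 + 3*(145 + 146) = -12 + 3*291 = -12 + 873 = 861)
((55 + 102) + 168) - w = ((55 + 102) + 168) - 1*861 = (157 + 168) - 861 = 325 - 861 = -536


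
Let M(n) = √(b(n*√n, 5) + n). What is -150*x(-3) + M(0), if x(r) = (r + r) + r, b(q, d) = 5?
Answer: 1350 + √5 ≈ 1352.2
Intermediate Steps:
x(r) = 3*r (x(r) = 2*r + r = 3*r)
M(n) = √(5 + n)
-150*x(-3) + M(0) = -450*(-3) + √(5 + 0) = -150*(-9) + √5 = 1350 + √5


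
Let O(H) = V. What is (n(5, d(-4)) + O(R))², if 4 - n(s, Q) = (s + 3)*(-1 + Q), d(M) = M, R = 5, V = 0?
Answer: 1936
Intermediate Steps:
O(H) = 0
n(s, Q) = 4 - (-1 + Q)*(3 + s) (n(s, Q) = 4 - (s + 3)*(-1 + Q) = 4 - (3 + s)*(-1 + Q) = 4 - (-1 + Q)*(3 + s))
(n(5, d(-4)) + O(R))² = ((7 + 5 - 3*(-4) - 1*(-4)*5) + 0)² = ((7 + 5 + 12 + 20) + 0)² = (44 + 0)² = 44² = 1936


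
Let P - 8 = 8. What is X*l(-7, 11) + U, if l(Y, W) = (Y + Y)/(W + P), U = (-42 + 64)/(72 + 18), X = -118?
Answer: 8293/135 ≈ 61.430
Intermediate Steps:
P = 16 (P = 8 + 8 = 16)
U = 11/45 (U = 22/90 = 22*(1/90) = 11/45 ≈ 0.24444)
l(Y, W) = 2*Y/(16 + W) (l(Y, W) = (Y + Y)/(W + 16) = (2*Y)/(16 + W) = 2*Y/(16 + W))
X*l(-7, 11) + U = -236*(-7)/(16 + 11) + 11/45 = -236*(-7)/27 + 11/45 = -118*(-14/27) + 11/45 = 1652/27 + 11/45 = 8293/135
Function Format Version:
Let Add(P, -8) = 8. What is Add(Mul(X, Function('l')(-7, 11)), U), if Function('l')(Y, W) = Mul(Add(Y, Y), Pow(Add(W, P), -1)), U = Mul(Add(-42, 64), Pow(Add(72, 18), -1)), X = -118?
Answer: Rational(8293, 135) ≈ 61.430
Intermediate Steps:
P = 16 (P = Add(8, 8) = 16)
U = Rational(11, 45) (U = Mul(22, Pow(90, -1)) = Mul(22, Rational(1, 90)) = Rational(11, 45) ≈ 0.24444)
Function('l')(Y, W) = Mul(2, Y, Pow(Add(16, W), -1)) (Function('l')(Y, W) = Mul(Add(Y, Y), Pow(Add(W, 16), -1)) = Mul(Mul(2, Y), Pow(Add(16, W), -1)) = Mul(2, Y, Pow(Add(16, W), -1)))
Add(Mul(X, Function('l')(-7, 11)), U) = Add(Mul(-118, Mul(2, -7, Pow(Add(16, 11), -1))), Rational(11, 45)) = Add(Mul(-118, Mul(2, -7, Pow(27, -1))), Rational(11, 45)) = Add(Mul(-118, Mul(2, -7, Rational(1, 27))), Rational(11, 45)) = Add(Mul(-118, Rational(-14, 27)), Rational(11, 45)) = Add(Rational(1652, 27), Rational(11, 45)) = Rational(8293, 135)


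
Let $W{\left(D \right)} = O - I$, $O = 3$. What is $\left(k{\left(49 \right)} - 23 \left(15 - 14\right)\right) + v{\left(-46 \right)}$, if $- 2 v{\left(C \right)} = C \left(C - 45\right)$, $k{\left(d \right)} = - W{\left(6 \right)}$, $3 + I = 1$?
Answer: $-2121$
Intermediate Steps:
$I = -2$ ($I = -3 + 1 = -2$)
$W{\left(D \right)} = 5$ ($W{\left(D \right)} = 3 - -2 = 3 + 2 = 5$)
$k{\left(d \right)} = -5$ ($k{\left(d \right)} = \left(-1\right) 5 = -5$)
$v{\left(C \right)} = - \frac{C \left(-45 + C\right)}{2}$ ($v{\left(C \right)} = - \frac{C \left(C - 45\right)}{2} = - \frac{C \left(-45 + C\right)}{2}$)
$\left(k{\left(49 \right)} - 23 \left(15 - 14\right)\right) + v{\left(-46 \right)} = \left(-5 - 23 \left(15 - 14\right)\right) + \frac{1}{2} \left(-46\right) \left(45 - -46\right) = \left(-5 - 23\right) + \frac{1}{2} \left(-46\right) \left(45 + 46\right) = \left(-5 - 23\right) + \frac{1}{2} \left(-46\right) 91 = -28 - 2093 = -2121$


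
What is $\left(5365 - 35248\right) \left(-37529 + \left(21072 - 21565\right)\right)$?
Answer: $1136211426$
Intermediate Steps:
$\left(5365 - 35248\right) \left(-37529 + \left(21072 - 21565\right)\right) = - 29883 \left(-37529 + \left(21072 - 21565\right)\right) = - 29883 \left(-37529 - 493\right) = \left(-29883\right) \left(-38022\right) = 1136211426$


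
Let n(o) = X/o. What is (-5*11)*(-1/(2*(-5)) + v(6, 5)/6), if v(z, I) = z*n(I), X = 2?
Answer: -55/2 ≈ -27.500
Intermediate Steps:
n(o) = 2/o
v(z, I) = 2*z/I (v(z, I) = z*(2/I) = 2*z/I)
(-5*11)*(-1/(2*(-5)) + v(6, 5)/6) = (-5*11)*(-1/(2*(-5)) + (2*6/5)/6) = -55*(-1/(-10) + (2*6*(⅕))*(⅙)) = -55*(-1*(-⅒) + (12/5)*(⅙)) = -55*(⅒ + ⅖) = -55*½ = -55/2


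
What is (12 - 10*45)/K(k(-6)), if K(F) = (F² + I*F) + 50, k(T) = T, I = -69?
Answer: -219/250 ≈ -0.87600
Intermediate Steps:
K(F) = 50 + F² - 69*F (K(F) = (F² - 69*F) + 50 = 50 + F² - 69*F)
(12 - 10*45)/K(k(-6)) = (12 - 10*45)/(50 + (-6)² - 69*(-6)) = (12 - 450)/(50 + 36 + 414) = -438/500 = -438*1/500 = -219/250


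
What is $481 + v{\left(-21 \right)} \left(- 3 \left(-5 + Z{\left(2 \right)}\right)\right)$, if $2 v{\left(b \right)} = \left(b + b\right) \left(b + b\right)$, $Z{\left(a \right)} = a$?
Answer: $8419$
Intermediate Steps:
$v{\left(b \right)} = 2 b^{2}$ ($v{\left(b \right)} = \frac{\left(b + b\right) \left(b + b\right)}{2} = \frac{2 b 2 b}{2} = \frac{4 b^{2}}{2} = 2 b^{2}$)
$481 + v{\left(-21 \right)} \left(- 3 \left(-5 + Z{\left(2 \right)}\right)\right) = 481 + 2 \left(-21\right)^{2} \left(- 3 \left(-5 + 2\right)\right) = 481 + 2 \cdot 441 \left(\left(-3\right) \left(-3\right)\right) = 481 + 882 \cdot 9 = 481 + 7938 = 8419$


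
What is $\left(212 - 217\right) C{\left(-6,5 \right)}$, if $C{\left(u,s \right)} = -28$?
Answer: $140$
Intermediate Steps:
$\left(212 - 217\right) C{\left(-6,5 \right)} = \left(212 - 217\right) \left(-28\right) = \left(-5\right) \left(-28\right) = 140$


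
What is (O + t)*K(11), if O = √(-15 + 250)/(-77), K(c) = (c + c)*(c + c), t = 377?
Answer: 182468 - 44*√235/7 ≈ 1.8237e+5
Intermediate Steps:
K(c) = 4*c² (K(c) = (2*c)*(2*c) = 4*c²)
O = -√235/77 (O = √235*(-1/77) = -√235/77 ≈ -0.19909)
(O + t)*K(11) = (-√235/77 + 377)*(4*11²) = (377 - √235/77)*(4*121) = (377 - √235/77)*484 = 182468 - 44*√235/7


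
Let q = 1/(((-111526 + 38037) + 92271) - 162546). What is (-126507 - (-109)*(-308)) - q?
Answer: -23013597355/143764 ≈ -1.6008e+5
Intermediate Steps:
q = -1/143764 (q = 1/((-73489 + 92271) - 162546) = 1/(18782 - 162546) = 1/(-143764) = -1/143764 ≈ -6.9558e-6)
(-126507 - (-109)*(-308)) - q = (-126507 - (-109)*(-308)) - 1*(-1/143764) = (-126507 - 1*33572) + 1/143764 = (-126507 - 33572) + 1/143764 = -160079 + 1/143764 = -23013597355/143764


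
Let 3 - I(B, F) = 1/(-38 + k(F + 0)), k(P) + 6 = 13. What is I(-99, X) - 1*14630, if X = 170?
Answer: -453436/31 ≈ -14627.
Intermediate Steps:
k(P) = 7 (k(P) = -6 + 13 = 7)
I(B, F) = 94/31 (I(B, F) = 3 - 1/(-38 + 7) = 3 - 1/(-31) = 3 - 1*(-1/31) = 3 + 1/31 = 94/31)
I(-99, X) - 1*14630 = 94/31 - 1*14630 = 94/31 - 14630 = -453436/31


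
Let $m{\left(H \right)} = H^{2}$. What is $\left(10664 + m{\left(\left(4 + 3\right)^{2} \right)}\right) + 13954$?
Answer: $27019$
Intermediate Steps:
$\left(10664 + m{\left(\left(4 + 3\right)^{2} \right)}\right) + 13954 = \left(10664 + \left(\left(4 + 3\right)^{2}\right)^{2}\right) + 13954 = \left(10664 + \left(7^{2}\right)^{2}\right) + 13954 = \left(10664 + 49^{2}\right) + 13954 = \left(10664 + 2401\right) + 13954 = 13065 + 13954 = 27019$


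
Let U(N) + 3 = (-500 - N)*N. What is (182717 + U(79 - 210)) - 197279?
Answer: 33774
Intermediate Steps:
U(N) = -3 + N*(-500 - N) (U(N) = -3 + (-500 - N)*N = -3 + N*(-500 - N))
(182717 + U(79 - 210)) - 197279 = (182717 + (-3 - (79 - 210)² - 500*(79 - 210))) - 197279 = (182717 + (-3 - 1*(-131)² - 500*(-131))) - 197279 = (182717 + (-3 - 1*17161 + 65500)) - 197279 = (182717 + (-3 - 17161 + 65500)) - 197279 = (182717 + 48336) - 197279 = 231053 - 197279 = 33774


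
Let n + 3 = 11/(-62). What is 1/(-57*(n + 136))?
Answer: -62/469395 ≈ -0.00013208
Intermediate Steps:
n = -197/62 (n = -3 + 11/(-62) = -3 + 11*(-1/62) = -3 - 11/62 = -197/62 ≈ -3.1774)
1/(-57*(n + 136)) = 1/(-57*(-197/62 + 136)) = 1/(-57*8235/62) = 1/(-469395/62) = -62/469395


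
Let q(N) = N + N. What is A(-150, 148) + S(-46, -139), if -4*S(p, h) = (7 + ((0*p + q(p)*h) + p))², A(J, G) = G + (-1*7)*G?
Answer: -162540553/4 ≈ -4.0635e+7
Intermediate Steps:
q(N) = 2*N
A(J, G) = -6*G (A(J, G) = G - 7*G = -6*G)
S(p, h) = -(7 + p + 2*h*p)²/4 (S(p, h) = -(7 + ((0*p + (2*p)*h) + p))²/4 = -(7 + ((0 + 2*h*p) + p))²/4 = -(7 + (2*h*p + p))²/4 = -(7 + (p + 2*h*p))²/4 = -(7 + p + 2*h*p)²/4)
A(-150, 148) + S(-46, -139) = -6*148 - (7 - 46 + 2*(-139)*(-46))²/4 = -888 - (7 - 46 + 12788)²/4 = -888 - ¼*12749² = -888 - ¼*162537001 = -888 - 162537001/4 = -162540553/4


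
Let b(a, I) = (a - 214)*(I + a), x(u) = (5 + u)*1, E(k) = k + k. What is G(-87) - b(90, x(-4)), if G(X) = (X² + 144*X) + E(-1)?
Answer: 6323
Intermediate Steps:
E(k) = 2*k
x(u) = 5 + u
b(a, I) = (-214 + a)*(I + a)
G(X) = -2 + X² + 144*X (G(X) = (X² + 144*X) + 2*(-1) = (X² + 144*X) - 2 = -2 + X² + 144*X)
G(-87) - b(90, x(-4)) = (-2 + (-87)² + 144*(-87)) - (90² - 214*(5 - 4) - 214*90 + (5 - 4)*90) = (-2 + 7569 - 12528) - (8100 - 214*1 - 19260 + 1*90) = -4961 - (8100 - 214 - 19260 + 90) = -4961 - 1*(-11284) = -4961 + 11284 = 6323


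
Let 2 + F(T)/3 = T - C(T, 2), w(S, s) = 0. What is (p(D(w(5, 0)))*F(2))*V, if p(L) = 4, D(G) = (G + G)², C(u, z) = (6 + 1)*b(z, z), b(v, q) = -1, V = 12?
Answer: 1008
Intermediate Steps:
C(u, z) = -7 (C(u, z) = (6 + 1)*(-1) = 7*(-1) = -7)
D(G) = 4*G² (D(G) = (2*G)² = 4*G²)
F(T) = 15 + 3*T (F(T) = -6 + 3*(T - 1*(-7)) = -6 + 3*(T + 7) = -6 + 3*(7 + T) = -6 + (21 + 3*T) = 15 + 3*T)
(p(D(w(5, 0)))*F(2))*V = (4*(15 + 3*2))*12 = (4*(15 + 6))*12 = (4*21)*12 = 84*12 = 1008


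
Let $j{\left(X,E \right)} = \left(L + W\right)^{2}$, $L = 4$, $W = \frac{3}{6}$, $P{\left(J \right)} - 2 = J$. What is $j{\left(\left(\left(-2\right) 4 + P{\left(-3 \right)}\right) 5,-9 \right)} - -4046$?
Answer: $\frac{16265}{4} \approx 4066.3$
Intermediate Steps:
$P{\left(J \right)} = 2 + J$
$W = \frac{1}{2}$ ($W = 3 \cdot \frac{1}{6} = \frac{1}{2} \approx 0.5$)
$j{\left(X,E \right)} = \frac{81}{4}$ ($j{\left(X,E \right)} = \left(4 + \frac{1}{2}\right)^{2} = \left(\frac{9}{2}\right)^{2} = \frac{81}{4}$)
$j{\left(\left(\left(-2\right) 4 + P{\left(-3 \right)}\right) 5,-9 \right)} - -4046 = \frac{81}{4} - -4046 = \frac{81}{4} + 4046 = \frac{16265}{4}$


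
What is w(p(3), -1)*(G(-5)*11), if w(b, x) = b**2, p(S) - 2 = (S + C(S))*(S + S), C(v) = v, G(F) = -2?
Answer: -31768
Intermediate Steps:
p(S) = 2 + 4*S**2 (p(S) = 2 + (S + S)*(S + S) = 2 + (2*S)*(2*S) = 2 + 4*S**2)
w(p(3), -1)*(G(-5)*11) = (2 + 4*3**2)**2*(-2*11) = (2 + 4*9)**2*(-22) = (2 + 36)**2*(-22) = 38**2*(-22) = 1444*(-22) = -31768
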